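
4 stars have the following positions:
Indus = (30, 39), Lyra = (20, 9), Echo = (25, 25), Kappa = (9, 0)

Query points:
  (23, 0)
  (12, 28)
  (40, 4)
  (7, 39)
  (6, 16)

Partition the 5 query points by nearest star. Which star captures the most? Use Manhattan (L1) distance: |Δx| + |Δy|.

Lyra

(23, 0) — d to each: Indus:46, Lyra:12, Echo:27, Kappa:14 → nearest is Lyra
(12, 28) — d to each: Indus:29, Lyra:27, Echo:16, Kappa:31 → nearest is Echo
(40, 4) — d to each: Indus:45, Lyra:25, Echo:36, Kappa:35 → nearest is Lyra
(7, 39) — d to each: Indus:23, Lyra:43, Echo:32, Kappa:41 → nearest is Indus
(6, 16) — d to each: Indus:47, Lyra:21, Echo:28, Kappa:19 → nearest is Kappa
Tally — Indus:1, Lyra:2, Echo:1, Kappa:1. Lyra captures the most (2).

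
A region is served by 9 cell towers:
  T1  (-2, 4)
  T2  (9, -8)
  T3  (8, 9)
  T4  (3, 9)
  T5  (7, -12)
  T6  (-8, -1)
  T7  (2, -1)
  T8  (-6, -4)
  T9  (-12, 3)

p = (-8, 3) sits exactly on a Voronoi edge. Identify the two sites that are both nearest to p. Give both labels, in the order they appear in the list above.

Squared distances from p to each site:
|pT1|² = (-8−(-2))² + (3−4)² = 36 + 1 = 37
|pT2|² = (-8−9)² + (3−(-8))² = 289 + 121 = 410
|pT3|² = (-8−8)² + (3−9)² = 256 + 36 = 292
|pT4|² = (-8−3)² + (3−9)² = 121 + 36 = 157
|pT5|² = (-8−7)² + (3−(-12))² = 225 + 225 = 450
|pT6|² = (-8−(-8))² + (3−(-1))² = 0 + 16 = 16
|pT7|² = (-8−2)² + (3−(-1))² = 100 + 16 = 116
|pT8|² = (-8−(-6))² + (3−(-4))² = 4 + 49 = 53
|pT9|² = (-8−(-12))² + (3−3)² = 16 + 0 = 16
p is equidistant from T6 and T9 (both at squared distance 16), and every other site is strictly farther — so p lies on the T6–T9 Voronoi edge.

T6 and T9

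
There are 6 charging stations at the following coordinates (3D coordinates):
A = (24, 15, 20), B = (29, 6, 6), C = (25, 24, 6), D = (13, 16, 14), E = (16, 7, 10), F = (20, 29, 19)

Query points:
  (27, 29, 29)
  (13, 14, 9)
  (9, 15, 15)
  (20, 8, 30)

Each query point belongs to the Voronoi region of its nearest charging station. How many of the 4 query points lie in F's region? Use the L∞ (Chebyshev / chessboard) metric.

(27, 29, 29) — d to each: A:14, B:23, C:23, D:15, E:22, F:10 → nearest is F
(13, 14, 9) — d to each: A:11, B:16, C:12, D:5, E:7, F:15 → nearest is D
(9, 15, 15) — d to each: A:15, B:20, C:16, D:4, E:8, F:14 → nearest is D
(20, 8, 30) — d to each: A:10, B:24, C:24, D:16, E:20, F:21 → nearest is A
1 of the 4 points has F as nearest.

1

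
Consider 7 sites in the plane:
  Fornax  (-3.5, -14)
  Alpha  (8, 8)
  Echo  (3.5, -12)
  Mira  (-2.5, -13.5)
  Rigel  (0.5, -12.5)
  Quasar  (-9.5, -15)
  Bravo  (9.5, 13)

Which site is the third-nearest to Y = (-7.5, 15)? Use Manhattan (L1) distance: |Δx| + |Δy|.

Quasar

d(Y, Fornax) = |-7.5−(-3.5)| + |15−(-14)| = 4 + 29 = 33
d(Y, Alpha) = |-7.5−8| + |15−8| = 15.5 + 7 = 22.5
d(Y, Echo) = |-7.5−3.5| + |15−(-12)| = 11 + 27 = 38
d(Y, Mira) = |-7.5−(-2.5)| + |15−(-13.5)| = 5 + 28.5 = 33.5
d(Y, Rigel) = |-7.5−0.5| + |15−(-12.5)| = 8 + 27.5 = 35.5
d(Y, Quasar) = |-7.5−(-9.5)| + |15−(-15)| = 2 + 30 = 32
d(Y, Bravo) = |-7.5−9.5| + |15−13| = 17 + 2 = 19
Sorted ascending: Bravo, Alpha, Quasar, Fornax, … — the third-nearest is Quasar.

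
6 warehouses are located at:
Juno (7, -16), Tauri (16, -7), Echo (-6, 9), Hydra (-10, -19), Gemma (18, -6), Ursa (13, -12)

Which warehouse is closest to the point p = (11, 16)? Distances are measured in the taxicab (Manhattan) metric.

Echo

d(p, Juno) = |11−7| + |16−(-16)| = 4 + 32 = 36
d(p, Tauri) = |11−16| + |16−(-7)| = 5 + 23 = 28
d(p, Echo) = |11−(-6)| + |16−9| = 17 + 7 = 24
d(p, Hydra) = |11−(-10)| + |16−(-19)| = 21 + 35 = 56
d(p, Gemma) = |11−18| + |16−(-6)| = 7 + 22 = 29
d(p, Ursa) = |11−13| + |16−(-12)| = 2 + 28 = 30
Echo is nearest.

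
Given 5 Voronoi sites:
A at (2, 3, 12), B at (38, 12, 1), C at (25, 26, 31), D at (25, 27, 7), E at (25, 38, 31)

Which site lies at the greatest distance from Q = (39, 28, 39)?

Squared Euclidean distances:
|QA|² = (39−2)² + (28−3)² + (39−12)² = 1369 + 625 + 729 = 2723
|QB|² = (39−38)² + (28−12)² + (39−1)² = 1 + 256 + 1444 = 1701
|QC|² = (39−25)² + (28−26)² + (39−31)² = 196 + 4 + 64 = 264
|QD|² = (39−25)² + (28−27)² + (39−7)² = 196 + 1 + 1024 = 1221
|QE|² = (39−25)² + (28−38)² + (39−31)² = 196 + 100 + 64 = 360
The largest is to A.

A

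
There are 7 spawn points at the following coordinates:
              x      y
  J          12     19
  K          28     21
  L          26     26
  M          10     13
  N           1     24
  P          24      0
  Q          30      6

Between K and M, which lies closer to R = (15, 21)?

M

Compare squared distances:
|RK|² = (15−28)² + (21−21)² = 169 + 0 = 169
|RM|² = (15−10)² + (21−13)² = 25 + 64 = 89
169 > 89, so M is closer.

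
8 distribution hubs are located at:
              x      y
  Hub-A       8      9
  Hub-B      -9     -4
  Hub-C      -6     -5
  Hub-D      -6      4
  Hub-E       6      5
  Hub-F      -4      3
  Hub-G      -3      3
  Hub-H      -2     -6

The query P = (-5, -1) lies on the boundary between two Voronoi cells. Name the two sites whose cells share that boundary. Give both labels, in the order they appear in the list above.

Hub-C and Hub-F

Squared distances from P to each site:
d²(P, Hub-A) = 169 + 100 = 269
d²(P, Hub-B) = 16 + 9 = 25
d²(P, Hub-C) = 1 + 16 = 17
d²(P, Hub-D) = 1 + 25 = 26
d²(P, Hub-E) = 121 + 36 = 157
d²(P, Hub-F) = 1 + 16 = 17
d²(P, Hub-G) = 4 + 16 = 20
d²(P, Hub-H) = 9 + 25 = 34
P is equidistant from Hub-C and Hub-F (both at squared distance 17), and every other site is strictly farther — so P lies on the Hub-C–Hub-F Voronoi edge.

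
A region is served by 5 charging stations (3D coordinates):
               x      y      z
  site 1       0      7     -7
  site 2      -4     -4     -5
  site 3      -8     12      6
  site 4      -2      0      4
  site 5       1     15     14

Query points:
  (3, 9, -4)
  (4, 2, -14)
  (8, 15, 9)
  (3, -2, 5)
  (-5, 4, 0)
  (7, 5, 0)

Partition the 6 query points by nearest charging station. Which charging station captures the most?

site 1

(3, 9, -4) — d² to each: site 1:22, site 2:219, site 3:230, site 4:170, site 5:364 → nearest is site 1
(4, 2, -14) — d² to each: site 1:90, site 2:181, site 3:644, site 4:364, site 5:962 → nearest is site 1
(8, 15, 9) — d² to each: site 1:384, site 2:701, site 3:274, site 4:350, site 5:74 → nearest is site 5
(3, -2, 5) — d² to each: site 1:234, site 2:153, site 3:318, site 4:30, site 5:374 → nearest is site 4
(-5, 4, 0) — d² to each: site 1:83, site 2:90, site 3:109, site 4:41, site 5:353 → nearest is site 4
(7, 5, 0) — d² to each: site 1:102, site 2:227, site 3:310, site 4:122, site 5:332 → nearest is site 1
Tally — site 1:3, site 4:2, site 5:1. site 1 captures the most (3).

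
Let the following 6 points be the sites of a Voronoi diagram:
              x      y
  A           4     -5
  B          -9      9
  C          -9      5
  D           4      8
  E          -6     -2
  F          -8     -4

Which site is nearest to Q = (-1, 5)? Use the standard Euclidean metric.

D

Since √ is increasing, it suffices to compare squared distances:
|QA|² = (-1−4)² + (5−(-5))² = 25 + 100 = 125
|QB|² = (-1−(-9))² + (5−9)² = 64 + 16 = 80
|QC|² = (-1−(-9))² + (5−5)² = 64 + 0 = 64
|QD|² = (-1−4)² + (5−8)² = 25 + 9 = 34
|QE|² = (-1−(-6))² + (5−(-2))² = 25 + 49 = 74
|QF|² = (-1−(-8))² + (5−(-4))² = 49 + 81 = 130
The smallest is to D, so Q lies in the Voronoi region of D.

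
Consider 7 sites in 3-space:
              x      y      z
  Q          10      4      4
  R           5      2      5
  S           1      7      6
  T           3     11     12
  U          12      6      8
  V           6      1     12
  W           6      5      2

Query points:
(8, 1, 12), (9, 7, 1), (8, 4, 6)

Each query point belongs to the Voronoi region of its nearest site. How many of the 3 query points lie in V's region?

(8, 1, 12) — d² to each: Q:77, R:59, S:121, T:125, U:57, V:4, W:120 → nearest is V
(9, 7, 1) — d² to each: Q:19, R:57, S:89, T:173, U:59, V:166, W:14 → nearest is W
(8, 4, 6) — d² to each: Q:8, R:14, S:58, T:110, U:24, V:49, W:21 → nearest is Q
1 of the 3 points has V as nearest.

1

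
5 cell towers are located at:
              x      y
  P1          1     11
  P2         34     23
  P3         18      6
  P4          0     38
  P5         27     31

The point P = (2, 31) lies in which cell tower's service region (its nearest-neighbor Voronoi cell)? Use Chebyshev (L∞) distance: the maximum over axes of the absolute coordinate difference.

d(P,P1) = max(1, 20) = 20
d(P,P2) = max(32, 8) = 32
d(P,P3) = max(16, 25) = 25
d(P,P4) = max(2, 7) = 7
d(P,P5) = max(25, 0) = 25
Minimum is at P4.

P4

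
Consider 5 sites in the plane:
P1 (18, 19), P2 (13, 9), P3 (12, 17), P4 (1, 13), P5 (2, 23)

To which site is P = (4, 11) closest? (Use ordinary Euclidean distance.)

P4

Squared Euclidean distances:
|PP1|² = (4−18)² + (11−19)² = 196 + 64 = 260
|PP2|² = (4−13)² + (11−9)² = 81 + 4 = 85
|PP3|² = (4−12)² + (11−17)² = 64 + 36 = 100
|PP4|² = (4−1)² + (11−13)² = 9 + 4 = 13
|PP5|² = (4−2)² + (11−23)² = 4 + 144 = 148
P4 is nearest.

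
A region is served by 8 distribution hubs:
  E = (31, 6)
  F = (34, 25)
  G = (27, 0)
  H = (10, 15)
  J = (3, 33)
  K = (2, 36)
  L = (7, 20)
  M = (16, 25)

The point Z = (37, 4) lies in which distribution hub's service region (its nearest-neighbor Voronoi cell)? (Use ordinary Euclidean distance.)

E

Since √ is increasing, it suffices to compare squared distances:
|ZE|² = (37−31)² + (4−6)² = 36 + 4 = 40
|ZF|² = (37−34)² + (4−25)² = 9 + 441 = 450
|ZG|² = (37−27)² + (4−0)² = 100 + 16 = 116
|ZH|² = (37−10)² + (4−15)² = 729 + 121 = 850
|ZJ|² = (37−3)² + (4−33)² = 1156 + 841 = 1997
|ZK|² = (37−2)² + (4−36)² = 1225 + 1024 = 2249
|ZL|² = (37−7)² + (4−20)² = 900 + 256 = 1156
|ZM|² = (37−16)² + (4−25)² = 441 + 441 = 882
E is nearest.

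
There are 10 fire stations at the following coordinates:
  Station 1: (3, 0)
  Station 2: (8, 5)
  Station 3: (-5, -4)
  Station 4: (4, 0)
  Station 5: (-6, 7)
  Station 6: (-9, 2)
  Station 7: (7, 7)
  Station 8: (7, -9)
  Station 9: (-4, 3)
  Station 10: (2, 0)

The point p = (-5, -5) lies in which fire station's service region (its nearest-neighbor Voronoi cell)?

Station 3

Squared Euclidean distances:
d²(p, Station 1) = 64 + 25 = 89
d²(p, Station 2) = 169 + 100 = 269
d²(p, Station 3) = 0 + 1 = 1
d²(p, Station 4) = 81 + 25 = 106
d²(p, Station 5) = 1 + 144 = 145
d²(p, Station 6) = 16 + 49 = 65
d²(p, Station 7) = 144 + 144 = 288
d²(p, Station 8) = 144 + 16 = 160
d²(p, Station 9) = 1 + 64 = 65
d²(p, Station 10) = 49 + 25 = 74
Minimum is at Station 3.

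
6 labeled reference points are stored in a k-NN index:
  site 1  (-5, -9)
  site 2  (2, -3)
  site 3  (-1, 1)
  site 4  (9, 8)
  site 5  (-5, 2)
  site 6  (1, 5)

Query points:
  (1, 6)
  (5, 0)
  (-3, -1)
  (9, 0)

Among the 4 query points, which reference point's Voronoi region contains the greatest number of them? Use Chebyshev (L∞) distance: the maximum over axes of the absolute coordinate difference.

(1, 6) — d to each: site 1:15, site 2:9, site 3:5, site 4:8, site 5:6, site 6:1 → nearest is site 6
(5, 0) — d to each: site 1:10, site 2:3, site 3:6, site 4:8, site 5:10, site 6:5 → nearest is site 2
(-3, -1) — d to each: site 1:8, site 2:5, site 3:2, site 4:12, site 5:3, site 6:6 → nearest is site 3
(9, 0) — d to each: site 1:14, site 2:7, site 3:10, site 4:8, site 5:14, site 6:8 → nearest is site 2
Tally — site 2:2, site 3:1, site 6:1. site 2 captures the most (2).

site 2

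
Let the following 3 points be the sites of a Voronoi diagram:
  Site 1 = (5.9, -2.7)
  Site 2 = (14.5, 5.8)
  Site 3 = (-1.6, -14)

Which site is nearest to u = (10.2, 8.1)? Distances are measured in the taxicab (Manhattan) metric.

d(u, Site 1) = |10.2−5.9| + |8.1−(-2.7)| = 4.3 + 10.8 = 15.1
d(u, Site 2) = |10.2−14.5| + |8.1−5.8| = 4.3 + 2.3 = 6.6
d(u, Site 3) = |10.2−(-1.6)| + |8.1−(-14)| = 11.8 + 22.1 = 33.9
The smallest is to Site 2, so u lies in the Voronoi region of Site 2.

Site 2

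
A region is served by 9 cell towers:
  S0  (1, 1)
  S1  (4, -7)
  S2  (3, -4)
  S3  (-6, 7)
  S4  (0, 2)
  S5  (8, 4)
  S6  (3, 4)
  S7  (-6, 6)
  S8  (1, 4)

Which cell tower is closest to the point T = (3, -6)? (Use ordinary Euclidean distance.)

Compare squared distances (the ordering matches that of the actual distances):
|TS0|² = 4 + 49 = 53
|TS1|² = 1 + 1 = 2
|TS2|² = 0 + 4 = 4
|TS3|² = 81 + 169 = 250
|TS4|² = 9 + 64 = 73
|TS5|² = 25 + 100 = 125
|TS6|² = 0 + 100 = 100
|TS7|² = 81 + 144 = 225
|TS8|² = 4 + 100 = 104
The smallest is to S1, so T lies in the Voronoi region of S1.

S1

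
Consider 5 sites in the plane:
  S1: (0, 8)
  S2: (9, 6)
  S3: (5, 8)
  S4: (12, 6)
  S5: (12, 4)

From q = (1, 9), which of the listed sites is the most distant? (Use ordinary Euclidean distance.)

Since √ is increasing, it suffices to compare squared distances:
|qS1|² = (1−0)² + (9−8)² = 1 + 1 = 2
|qS2|² = (1−9)² + (9−6)² = 64 + 9 = 73
|qS3|² = (1−5)² + (9−8)² = 16 + 1 = 17
|qS4|² = (1−12)² + (9−6)² = 121 + 9 = 130
|qS5|² = (1−12)² + (9−4)² = 121 + 25 = 146
The largest is to S5.

S5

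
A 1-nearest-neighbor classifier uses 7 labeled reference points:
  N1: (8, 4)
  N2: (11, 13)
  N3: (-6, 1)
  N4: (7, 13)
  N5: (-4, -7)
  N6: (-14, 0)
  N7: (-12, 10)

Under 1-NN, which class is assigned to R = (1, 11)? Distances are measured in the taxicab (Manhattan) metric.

d(R,N1) = |1−8| + |11−4| = 7 + 7 = 14
d(R,N2) = |1−11| + |11−13| = 10 + 2 = 12
d(R,N3) = |1−(-6)| + |11−1| = 7 + 10 = 17
d(R,N4) = |1−7| + |11−13| = 6 + 2 = 8
d(R,N5) = |1−(-4)| + |11−(-7)| = 5 + 18 = 23
d(R,N6) = |1−(-14)| + |11−0| = 15 + 11 = 26
d(R,N7) = |1−(-12)| + |11−10| = 13 + 1 = 14
The smallest is to N4, so R lies in the Voronoi region of N4.

N4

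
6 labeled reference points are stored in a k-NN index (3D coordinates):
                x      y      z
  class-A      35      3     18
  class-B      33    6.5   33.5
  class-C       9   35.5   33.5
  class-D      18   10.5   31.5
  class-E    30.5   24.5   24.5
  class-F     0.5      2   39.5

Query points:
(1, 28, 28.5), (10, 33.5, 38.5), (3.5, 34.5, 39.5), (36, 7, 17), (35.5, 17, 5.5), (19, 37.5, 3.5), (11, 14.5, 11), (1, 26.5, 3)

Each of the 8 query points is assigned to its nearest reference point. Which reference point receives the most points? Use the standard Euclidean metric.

(1, 28, 28.5) — d² to each: class-A:1891.25, class-B:1511.25, class-C:145.25, class-D:604.25, class-E:898.5, class-F:797.25 → nearest is class-C
(10, 33.5, 38.5) — d² to each: class-A:1975.5, class-B:1283, class-C:30, class-D:642, class-E:697.25, class-F:1083.5 → nearest is class-C
(3.5, 34.5, 39.5) — d² to each: class-A:2446.75, class-B:1690.25, class-C:67.25, class-D:850.25, class-E:1054, class-F:1065.25 → nearest is class-C
(36, 7, 17) — d² to each: class-A:18, class-B:281.5, class-C:1813.5, class-D:546.5, class-E:392.75, class-F:1791.5 → nearest is class-A
(35.5, 17, 5.5) — d² to each: class-A:352.5, class-B:900.5, class-C:1828.5, class-D:1024.5, class-E:442.25, class-F:2606 → nearest is class-A
(19, 37.5, 3.5) — d² to each: class-A:1656.5, class-B:2057, class-C:1004, class-D:1514, class-E:742.25, class-F:2898.5 → nearest is class-E
(11, 14.5, 11) — d² to each: class-A:757.25, class-B:1054.25, class-C:951.25, class-D:485.25, class-E:662.5, class-F:1078.75 → nearest is class-D
(1, 26.5, 3) — d² to each: class-A:1933.25, class-B:2354.25, class-C:1075.25, class-D:1357.25, class-E:1336.5, class-F:1932.75 → nearest is class-C
Tally — class-A:2, class-C:4, class-D:1, class-E:1. class-C captures the most (4).

class-C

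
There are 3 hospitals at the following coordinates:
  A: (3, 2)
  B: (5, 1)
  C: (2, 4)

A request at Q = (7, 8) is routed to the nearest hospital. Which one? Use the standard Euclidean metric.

C

Since √ is increasing, it suffices to compare squared distances:
|QA|² = (7−3)² + (8−2)² = 16 + 36 = 52
|QB|² = (7−5)² + (8−1)² = 4 + 49 = 53
|QC|² = (7−2)² + (8−4)² = 25 + 16 = 41
Minimum is at C.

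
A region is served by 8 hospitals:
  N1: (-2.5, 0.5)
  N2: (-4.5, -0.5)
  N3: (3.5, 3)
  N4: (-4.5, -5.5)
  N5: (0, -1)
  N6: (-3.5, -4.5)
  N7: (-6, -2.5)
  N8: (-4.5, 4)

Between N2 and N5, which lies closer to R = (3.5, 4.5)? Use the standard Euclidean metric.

Compare squared distances:
|RN2|² = (3.5−(-4.5))² + (4.5−(-0.5))² = 64 + 25 = 89
|RN5|² = (3.5−0)² + (4.5−(-1))² = 12.25 + 30.25 = 42.5
89 > 42.5, so N5 is closer.

N5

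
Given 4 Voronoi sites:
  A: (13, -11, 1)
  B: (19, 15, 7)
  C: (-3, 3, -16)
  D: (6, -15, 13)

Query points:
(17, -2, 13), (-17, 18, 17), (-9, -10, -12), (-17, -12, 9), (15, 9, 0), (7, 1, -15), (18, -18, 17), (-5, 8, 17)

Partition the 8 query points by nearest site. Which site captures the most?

D

(17, -2, 13) — d² to each: A:241, B:329, C:1266, D:290 → nearest is A
(-17, 18, 17) — d² to each: A:1997, B:1405, C:1510, D:1634 → nearest is B
(-9, -10, -12) — d² to each: A:654, B:1770, C:221, D:875 → nearest is C
(-17, -12, 9) — d² to each: A:965, B:2029, C:1046, D:554 → nearest is D
(15, 9, 0) — d² to each: A:405, B:101, C:616, D:826 → nearest is B
(7, 1, -15) — d² to each: A:436, B:824, C:105, D:1041 → nearest is C
(18, -18, 17) — d² to each: A:330, B:1190, C:1971, D:169 → nearest is D
(-5, 8, 17) — d² to each: A:941, B:725, C:1118, D:666 → nearest is D
Tally — A:1, B:2, C:2, D:3. D captures the most (3).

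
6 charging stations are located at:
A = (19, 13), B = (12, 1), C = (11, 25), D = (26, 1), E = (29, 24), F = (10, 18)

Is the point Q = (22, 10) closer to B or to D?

D

Compare squared distances:
|QB|² = (22−12)² + (10−1)² = 100 + 81 = 181
|QD|² = (22−26)² + (10−1)² = 16 + 81 = 97
181 > 97, so D is closer.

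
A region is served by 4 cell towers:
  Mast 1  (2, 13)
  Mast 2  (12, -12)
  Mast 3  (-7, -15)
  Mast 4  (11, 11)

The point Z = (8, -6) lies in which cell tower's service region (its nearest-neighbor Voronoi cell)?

Since √ is increasing, it suffices to compare squared distances:
d²(Z, Mast 1) = 36 + 361 = 397
d²(Z, Mast 2) = 16 + 36 = 52
d²(Z, Mast 3) = 225 + 81 = 306
d²(Z, Mast 4) = 9 + 289 = 298
Minimum is at Mast 2.

Mast 2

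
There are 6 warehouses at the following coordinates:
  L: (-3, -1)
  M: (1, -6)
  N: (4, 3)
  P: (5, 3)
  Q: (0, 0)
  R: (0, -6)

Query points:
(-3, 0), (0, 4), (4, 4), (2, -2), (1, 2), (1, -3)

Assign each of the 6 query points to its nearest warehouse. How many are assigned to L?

1

(-3, 0) — d² to each: L:1, M:52, N:58, P:73, Q:9, R:45 → nearest is L
(0, 4) — d² to each: L:34, M:101, N:17, P:26, Q:16, R:100 → nearest is Q
(4, 4) — d² to each: L:74, M:109, N:1, P:2, Q:32, R:116 → nearest is N
(2, -2) — d² to each: L:26, M:17, N:29, P:34, Q:8, R:20 → nearest is Q
(1, 2) — d² to each: L:25, M:64, N:10, P:17, Q:5, R:65 → nearest is Q
(1, -3) — d² to each: L:20, M:9, N:45, P:52, Q:10, R:10 → nearest is M
1 of the 6 points has L as nearest.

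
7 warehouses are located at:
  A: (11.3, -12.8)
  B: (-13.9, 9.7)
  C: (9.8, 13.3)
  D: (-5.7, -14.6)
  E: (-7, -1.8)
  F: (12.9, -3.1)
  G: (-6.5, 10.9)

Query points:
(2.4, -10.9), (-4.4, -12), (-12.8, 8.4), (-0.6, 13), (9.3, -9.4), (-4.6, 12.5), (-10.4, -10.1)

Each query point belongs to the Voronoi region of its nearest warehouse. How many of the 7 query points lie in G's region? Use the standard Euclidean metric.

(2.4, -10.9) — d² to each: A:82.82, B:690.05, C:640.4, D:79.3, E:171.17, F:171.09, G:554.45 → nearest is D
(-4.4, -12) — d² to each: A:247.13, B:561.14, C:841.73, D:8.45, E:110.8, F:378.5, G:528.82 → nearest is D
(-12.8, 8.4) — d² to each: A:1030.25, B:2.9, C:534.77, D:579.41, E:137.68, F:792.74, G:45.94 → nearest is B
(-0.6, 13) — d² to each: A:807.25, B:187.78, C:108.25, D:787.77, E:260, F:441.46, G:39.22 → nearest is G
(9.3, -9.4) — d² to each: A:15.56, B:903.05, C:515.54, D:252.04, E:323.45, F:52.65, G:661.73 → nearest is A
(-4.6, 12.5) — d² to each: A:892.9, B:94.33, C:208, D:735.62, E:210.25, F:549.61, G:6.17 → nearest is G
(-10.4, -10.1) — d² to each: A:478.18, B:404.29, C:955.6, D:42.34, E:80.45, F:591.89, G:456.21 → nearest is D
2 of the 7 points have G as nearest.

2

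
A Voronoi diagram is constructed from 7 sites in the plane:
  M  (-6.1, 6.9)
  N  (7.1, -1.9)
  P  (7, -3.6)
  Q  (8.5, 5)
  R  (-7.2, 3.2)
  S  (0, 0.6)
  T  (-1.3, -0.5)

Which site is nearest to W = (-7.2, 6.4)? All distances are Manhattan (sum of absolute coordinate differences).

d(W,M) = |-7.2−(-6.1)| + |6.4−6.9| = 1.1 + 0.5 = 1.6
d(W,N) = |-7.2−7.1| + |6.4−(-1.9)| = 14.3 + 8.3 = 22.6
d(W,P) = |-7.2−7| + |6.4−(-3.6)| = 14.2 + 10 = 24.2
d(W,Q) = |-7.2−8.5| + |6.4−5| = 15.7 + 1.4 = 17.1
d(W,R) = |-7.2−(-7.2)| + |6.4−3.2| = 0 + 3.2 = 3.2
d(W,S) = |-7.2−0| + |6.4−0.6| = 7.2 + 5.8 = 13
d(W,T) = |-7.2−(-1.3)| + |6.4−(-0.5)| = 5.9 + 6.9 = 12.8
Minimum is at M.

M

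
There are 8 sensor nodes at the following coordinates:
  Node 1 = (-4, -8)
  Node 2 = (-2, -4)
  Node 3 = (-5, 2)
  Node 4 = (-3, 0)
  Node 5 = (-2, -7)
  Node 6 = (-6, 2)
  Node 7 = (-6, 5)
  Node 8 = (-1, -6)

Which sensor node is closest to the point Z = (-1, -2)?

Node 2

Squared Euclidean distances:
d²(Z, Node 1) = 9 + 36 = 45
d²(Z, Node 2) = 1 + 4 = 5
d²(Z, Node 3) = 16 + 16 = 32
d²(Z, Node 4) = 4 + 4 = 8
d²(Z, Node 5) = 1 + 25 = 26
d²(Z, Node 6) = 25 + 16 = 41
d²(Z, Node 7) = 25 + 49 = 74
d²(Z, Node 8) = 0 + 16 = 16
The smallest is to Node 2, so Z lies in the Voronoi region of Node 2.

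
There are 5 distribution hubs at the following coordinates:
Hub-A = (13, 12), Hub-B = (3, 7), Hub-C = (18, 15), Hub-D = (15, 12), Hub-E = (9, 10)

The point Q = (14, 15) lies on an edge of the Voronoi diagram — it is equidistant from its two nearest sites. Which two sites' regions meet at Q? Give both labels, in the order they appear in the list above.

Squared distances from Q to each site:
d²(Q, Hub-A) = (14−13)² + (15−12)² = 1 + 9 = 10
d²(Q, Hub-B) = (14−3)² + (15−7)² = 121 + 64 = 185
d²(Q, Hub-C) = (14−18)² + (15−15)² = 16 + 0 = 16
d²(Q, Hub-D) = (14−15)² + (15−12)² = 1 + 9 = 10
d²(Q, Hub-E) = (14−9)² + (15−10)² = 25 + 25 = 50
Q is equidistant from Hub-A and Hub-D (both at squared distance 10), and every other site is strictly farther — so Q lies on the Hub-A–Hub-D Voronoi edge.

Hub-A and Hub-D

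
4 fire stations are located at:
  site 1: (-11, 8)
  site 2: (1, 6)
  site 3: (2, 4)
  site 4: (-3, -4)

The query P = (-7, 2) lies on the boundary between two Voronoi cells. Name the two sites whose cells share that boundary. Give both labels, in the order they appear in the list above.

site 1 and site 4

Squared distances from P to each site:
d²(P, site 1) = (-7−(-11))² + (2−8)² = 16 + 36 = 52
d²(P, site 2) = (-7−1)² + (2−6)² = 64 + 16 = 80
d²(P, site 3) = (-7−2)² + (2−4)² = 81 + 4 = 85
d²(P, site 4) = (-7−(-3))² + (2−(-4))² = 16 + 36 = 52
P is equidistant from site 1 and site 4 (both at squared distance 52), and every other site is strictly farther — so P lies on the site 1–site 4 Voronoi edge.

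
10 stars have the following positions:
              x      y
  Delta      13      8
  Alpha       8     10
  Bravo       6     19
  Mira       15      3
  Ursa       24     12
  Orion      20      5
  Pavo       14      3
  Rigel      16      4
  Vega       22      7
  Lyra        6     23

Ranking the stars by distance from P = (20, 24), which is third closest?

Bravo

Squared Euclidean distances:
d²(P, Delta) = 49 + 256 = 305
d²(P, Alpha) = 144 + 196 = 340
d²(P, Bravo) = 196 + 25 = 221
d²(P, Mira) = 25 + 441 = 466
d²(P, Ursa) = 16 + 144 = 160
d²(P, Orion) = 0 + 361 = 361
d²(P, Pavo) = 36 + 441 = 477
d²(P, Rigel) = 16 + 400 = 416
d²(P, Vega) = 4 + 289 = 293
d²(P, Lyra) = 196 + 1 = 197
Sorted ascending: Ursa, Lyra, Bravo, Vega, … — the third-nearest is Bravo.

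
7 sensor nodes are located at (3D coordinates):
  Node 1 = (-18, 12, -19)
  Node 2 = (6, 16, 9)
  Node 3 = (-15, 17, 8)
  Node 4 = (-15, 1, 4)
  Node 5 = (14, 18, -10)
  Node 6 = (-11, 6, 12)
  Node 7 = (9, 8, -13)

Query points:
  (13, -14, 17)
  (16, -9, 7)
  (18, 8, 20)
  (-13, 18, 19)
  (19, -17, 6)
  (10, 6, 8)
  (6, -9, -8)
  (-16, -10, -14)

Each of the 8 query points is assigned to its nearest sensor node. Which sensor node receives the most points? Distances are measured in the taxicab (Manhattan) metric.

(13, -14, 17) — d to each: Node 1:93, Node 2:45, Node 3:68, Node 4:56, Node 5:60, Node 6:49, Node 7:56 → nearest is Node 2
(16, -9, 7) — d to each: Node 1:81, Node 2:37, Node 3:58, Node 4:44, Node 5:46, Node 6:47, Node 7:44 → nearest is Node 2
(18, 8, 20) — d to each: Node 1:79, Node 2:31, Node 3:54, Node 4:56, Node 5:44, Node 6:39, Node 7:42 → nearest is Node 2
(-13, 18, 19) — d to each: Node 1:49, Node 2:31, Node 3:14, Node 4:34, Node 5:56, Node 6:21, Node 7:64 → nearest is Node 3
(19, -17, 6) — d to each: Node 1:91, Node 2:49, Node 3:70, Node 4:54, Node 5:56, Node 6:59, Node 7:54 → nearest is Node 2
(10, 6, 8) — d to each: Node 1:61, Node 2:15, Node 3:36, Node 4:34, Node 5:34, Node 6:25, Node 7:24 → nearest is Node 2
(6, -9, -8) — d to each: Node 1:56, Node 2:42, Node 3:63, Node 4:43, Node 5:37, Node 6:52, Node 7:25 → nearest is Node 7
(-16, -10, -14) — d to each: Node 1:29, Node 2:71, Node 3:50, Node 4:30, Node 5:62, Node 6:47, Node 7:44 → nearest is Node 1
Tally — Node 1:1, Node 2:5, Node 3:1, Node 7:1. Node 2 captures the most (5).

Node 2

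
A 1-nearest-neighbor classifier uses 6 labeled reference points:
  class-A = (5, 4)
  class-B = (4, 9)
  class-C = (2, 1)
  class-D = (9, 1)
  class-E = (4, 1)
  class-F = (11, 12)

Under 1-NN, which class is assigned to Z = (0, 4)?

class-C

Since √ is increasing, it suffices to compare squared distances:
d²(Z, class-A) = (0−5)² + (4−4)² = 25 + 0 = 25
d²(Z, class-B) = (0−4)² + (4−9)² = 16 + 25 = 41
d²(Z, class-C) = (0−2)² + (4−1)² = 4 + 9 = 13
d²(Z, class-D) = (0−9)² + (4−1)² = 81 + 9 = 90
d²(Z, class-E) = (0−4)² + (4−1)² = 16 + 9 = 25
d²(Z, class-F) = (0−11)² + (4−12)² = 121 + 64 = 185
Minimum is at class-C.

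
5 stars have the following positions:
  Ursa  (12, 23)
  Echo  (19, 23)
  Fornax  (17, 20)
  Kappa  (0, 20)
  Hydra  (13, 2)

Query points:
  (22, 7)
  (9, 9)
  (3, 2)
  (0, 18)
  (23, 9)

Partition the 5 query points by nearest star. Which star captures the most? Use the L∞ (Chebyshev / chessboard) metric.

Hydra

(22, 7) — d to each: Ursa:16, Echo:16, Fornax:13, Kappa:22, Hydra:9 → nearest is Hydra
(9, 9) — d to each: Ursa:14, Echo:14, Fornax:11, Kappa:11, Hydra:7 → nearest is Hydra
(3, 2) — d to each: Ursa:21, Echo:21, Fornax:18, Kappa:18, Hydra:10 → nearest is Hydra
(0, 18) — d to each: Ursa:12, Echo:19, Fornax:17, Kappa:2, Hydra:16 → nearest is Kappa
(23, 9) — d to each: Ursa:14, Echo:14, Fornax:11, Kappa:23, Hydra:10 → nearest is Hydra
Tally — Kappa:1, Hydra:4. Hydra captures the most (4).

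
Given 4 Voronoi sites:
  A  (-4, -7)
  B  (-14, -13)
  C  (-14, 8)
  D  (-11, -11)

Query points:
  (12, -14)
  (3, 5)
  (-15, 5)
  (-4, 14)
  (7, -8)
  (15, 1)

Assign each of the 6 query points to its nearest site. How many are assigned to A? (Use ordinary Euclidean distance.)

4

(12, -14) — d² to each: A:305, B:677, C:1160, D:538 → nearest is A
(3, 5) — d² to each: A:193, B:613, C:298, D:452 → nearest is A
(-15, 5) — d² to each: A:265, B:325, C:10, D:272 → nearest is C
(-4, 14) — d² to each: A:441, B:829, C:136, D:674 → nearest is C
(7, -8) — d² to each: A:122, B:466, C:697, D:333 → nearest is A
(15, 1) — d² to each: A:425, B:1037, C:890, D:820 → nearest is A
4 of the 6 points have A as nearest.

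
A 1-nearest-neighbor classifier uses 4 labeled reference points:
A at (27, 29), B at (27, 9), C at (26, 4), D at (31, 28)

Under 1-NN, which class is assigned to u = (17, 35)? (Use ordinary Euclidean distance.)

A

Squared Euclidean distances:
|uA|² = (17−27)² + (35−29)² = 100 + 36 = 136
|uB|² = (17−27)² + (35−9)² = 100 + 676 = 776
|uC|² = (17−26)² + (35−4)² = 81 + 961 = 1042
|uD|² = (17−31)² + (35−28)² = 196 + 49 = 245
A is nearest.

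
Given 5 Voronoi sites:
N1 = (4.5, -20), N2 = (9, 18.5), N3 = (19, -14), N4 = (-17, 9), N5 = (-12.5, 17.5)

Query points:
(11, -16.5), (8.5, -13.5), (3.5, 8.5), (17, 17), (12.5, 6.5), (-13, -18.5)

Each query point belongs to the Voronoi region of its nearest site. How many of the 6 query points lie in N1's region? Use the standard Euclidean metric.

3

(11, -16.5) — d² to each: N1:54.5, N2:1229, N3:70.25, N4:1434.25, N5:1708.25 → nearest is N1
(8.5, -13.5) — d² to each: N1:58.25, N2:1024.25, N3:110.5, N4:1156.5, N5:1402 → nearest is N1
(3.5, 8.5) — d² to each: N1:813.25, N2:130.25, N3:746.5, N4:420.5, N5:337 → nearest is N2
(17, 17) — d² to each: N1:1525.25, N2:66.25, N3:965, N4:1220, N5:870.5 → nearest is N2
(12.5, 6.5) — d² to each: N1:766.25, N2:156.25, N3:462.5, N4:876.5, N5:746 → nearest is N2
(-13, -18.5) — d² to each: N1:308.5, N2:1853, N3:1044.25, N4:772.25, N5:1296.25 → nearest is N1
3 of the 6 points have N1 as nearest.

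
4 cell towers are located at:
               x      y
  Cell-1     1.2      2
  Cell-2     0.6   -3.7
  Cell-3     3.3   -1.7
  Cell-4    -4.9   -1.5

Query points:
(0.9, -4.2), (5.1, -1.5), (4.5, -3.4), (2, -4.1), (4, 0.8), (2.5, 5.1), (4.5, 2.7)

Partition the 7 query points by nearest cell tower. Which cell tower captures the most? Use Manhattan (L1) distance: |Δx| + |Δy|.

Cell-3

(0.9, -4.2) — d to each: Cell-1:6.5, Cell-2:0.8, Cell-3:4.9, Cell-4:8.5 → nearest is Cell-2
(5.1, -1.5) — d to each: Cell-1:7.4, Cell-2:6.7, Cell-3:2, Cell-4:10 → nearest is Cell-3
(4.5, -3.4) — d to each: Cell-1:8.7, Cell-2:4.2, Cell-3:2.9, Cell-4:11.3 → nearest is Cell-3
(2, -4.1) — d to each: Cell-1:6.9, Cell-2:1.8, Cell-3:3.7, Cell-4:9.5 → nearest is Cell-2
(4, 0.8) — d to each: Cell-1:4, Cell-2:7.9, Cell-3:3.2, Cell-4:11.2 → nearest is Cell-3
(2.5, 5.1) — d to each: Cell-1:4.4, Cell-2:10.7, Cell-3:7.6, Cell-4:14 → nearest is Cell-1
(4.5, 2.7) — d to each: Cell-1:4, Cell-2:10.3, Cell-3:5.6, Cell-4:13.6 → nearest is Cell-1
Tally — Cell-1:2, Cell-2:2, Cell-3:3. Cell-3 captures the most (3).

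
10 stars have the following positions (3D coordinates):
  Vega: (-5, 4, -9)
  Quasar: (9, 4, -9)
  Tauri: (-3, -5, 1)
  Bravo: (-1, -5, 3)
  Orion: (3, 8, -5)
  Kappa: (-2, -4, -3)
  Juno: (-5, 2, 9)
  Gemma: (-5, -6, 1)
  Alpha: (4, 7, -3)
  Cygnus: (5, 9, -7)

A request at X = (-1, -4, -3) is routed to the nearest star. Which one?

Compare squared distances (the ordering matches that of the actual distances):
d²(X, Vega) = (-1−(-5))² + (-4−4)² + (-3−(-9))² = 16 + 64 + 36 = 116
d²(X, Quasar) = (-1−9)² + (-4−4)² + (-3−(-9))² = 100 + 64 + 36 = 200
d²(X, Tauri) = (-1−(-3))² + (-4−(-5))² + (-3−1)² = 4 + 1 + 16 = 21
d²(X, Bravo) = (-1−(-1))² + (-4−(-5))² + (-3−3)² = 0 + 1 + 36 = 37
d²(X, Orion) = (-1−3)² + (-4−8)² + (-3−(-5))² = 16 + 144 + 4 = 164
d²(X, Kappa) = (-1−(-2))² + (-4−(-4))² + (-3−(-3))² = 1 + 0 + 0 = 1
d²(X, Juno) = (-1−(-5))² + (-4−2)² + (-3−9)² = 16 + 36 + 144 = 196
d²(X, Gemma) = (-1−(-5))² + (-4−(-6))² + (-3−1)² = 16 + 4 + 16 = 36
d²(X, Alpha) = (-1−4)² + (-4−7)² + (-3−(-3))² = 25 + 121 + 0 = 146
d²(X, Cygnus) = (-1−5)² + (-4−9)² + (-3−(-7))² = 36 + 169 + 16 = 221
Minimum is at Kappa.

Kappa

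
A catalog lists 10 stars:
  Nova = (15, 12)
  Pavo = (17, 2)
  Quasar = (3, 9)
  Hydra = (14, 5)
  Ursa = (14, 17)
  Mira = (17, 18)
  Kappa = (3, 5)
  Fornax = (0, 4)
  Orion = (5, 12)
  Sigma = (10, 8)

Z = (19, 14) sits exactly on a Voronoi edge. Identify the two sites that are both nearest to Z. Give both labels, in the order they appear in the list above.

Nova and Mira

Squared distances from Z to each site:
d²(Z, Nova) = (19−15)² + (14−12)² = 16 + 4 = 20
d²(Z, Pavo) = (19−17)² + (14−2)² = 4 + 144 = 148
d²(Z, Quasar) = (19−3)² + (14−9)² = 256 + 25 = 281
d²(Z, Hydra) = (19−14)² + (14−5)² = 25 + 81 = 106
d²(Z, Ursa) = (19−14)² + (14−17)² = 25 + 9 = 34
d²(Z, Mira) = (19−17)² + (14−18)² = 4 + 16 = 20
d²(Z, Kappa) = (19−3)² + (14−5)² = 256 + 81 = 337
d²(Z, Fornax) = (19−0)² + (14−4)² = 361 + 100 = 461
d²(Z, Orion) = (19−5)² + (14−12)² = 196 + 4 = 200
d²(Z, Sigma) = (19−10)² + (14−8)² = 81 + 36 = 117
Z is equidistant from Nova and Mira (both at squared distance 20), and every other site is strictly farther — so Z lies on the Nova–Mira Voronoi edge.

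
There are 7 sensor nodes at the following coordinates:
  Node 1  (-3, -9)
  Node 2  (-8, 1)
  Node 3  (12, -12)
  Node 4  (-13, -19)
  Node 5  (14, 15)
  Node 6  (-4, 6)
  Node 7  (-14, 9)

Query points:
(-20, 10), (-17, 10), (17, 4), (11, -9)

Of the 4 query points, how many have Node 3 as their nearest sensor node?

1

(-20, 10) — d² to each: Node 1:650, Node 2:225, Node 3:1508, Node 4:890, Node 5:1181, Node 6:272, Node 7:37 → nearest is Node 7
(-17, 10) — d² to each: Node 1:557, Node 2:162, Node 3:1325, Node 4:857, Node 5:986, Node 6:185, Node 7:10 → nearest is Node 7
(17, 4) — d² to each: Node 1:569, Node 2:634, Node 3:281, Node 4:1429, Node 5:130, Node 6:445, Node 7:986 → nearest is Node 5
(11, -9) — d² to each: Node 1:196, Node 2:461, Node 3:10, Node 4:676, Node 5:585, Node 6:450, Node 7:949 → nearest is Node 3
1 of the 4 points has Node 3 as nearest.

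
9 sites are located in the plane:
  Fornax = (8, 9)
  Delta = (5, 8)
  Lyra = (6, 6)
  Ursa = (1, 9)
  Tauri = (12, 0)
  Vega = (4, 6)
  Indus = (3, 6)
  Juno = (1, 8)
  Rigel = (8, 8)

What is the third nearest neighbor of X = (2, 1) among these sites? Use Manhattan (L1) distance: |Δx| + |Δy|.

Juno

d(X, Fornax) = |2−8| + |1−9| = 6 + 8 = 14
d(X, Delta) = |2−5| + |1−8| = 3 + 7 = 10
d(X, Lyra) = |2−6| + |1−6| = 4 + 5 = 9
d(X, Ursa) = |2−1| + |1−9| = 1 + 8 = 9
d(X, Tauri) = |2−12| + |1−0| = 10 + 1 = 11
d(X, Vega) = |2−4| + |1−6| = 2 + 5 = 7
d(X, Indus) = |2−3| + |1−6| = 1 + 5 = 6
d(X, Juno) = |2−1| + |1−8| = 1 + 7 = 8
d(X, Rigel) = |2−8| + |1−8| = 6 + 7 = 13
Sorted ascending: Indus, Vega, Juno, Lyra, … — the third-nearest is Juno.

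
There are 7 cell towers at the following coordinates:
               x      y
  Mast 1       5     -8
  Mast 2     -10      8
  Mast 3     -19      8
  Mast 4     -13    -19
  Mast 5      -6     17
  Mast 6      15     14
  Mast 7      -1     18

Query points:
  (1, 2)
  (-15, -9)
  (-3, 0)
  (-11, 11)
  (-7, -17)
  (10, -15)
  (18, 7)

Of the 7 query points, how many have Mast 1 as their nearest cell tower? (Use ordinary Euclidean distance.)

2

(1, 2) — d² to each: Mast 1:116, Mast 2:157, Mast 3:436, Mast 4:637, Mast 5:274, Mast 6:340, Mast 7:260 → nearest is Mast 1
(-15, -9) — d² to each: Mast 1:401, Mast 2:314, Mast 3:305, Mast 4:104, Mast 5:757, Mast 6:1429, Mast 7:925 → nearest is Mast 4
(-3, 0) — d² to each: Mast 1:128, Mast 2:113, Mast 3:320, Mast 4:461, Mast 5:298, Mast 6:520, Mast 7:328 → nearest is Mast 2
(-11, 11) — d² to each: Mast 1:617, Mast 2:10, Mast 3:73, Mast 4:904, Mast 5:61, Mast 6:685, Mast 7:149 → nearest is Mast 2
(-7, -17) — d² to each: Mast 1:225, Mast 2:634, Mast 3:769, Mast 4:40, Mast 5:1157, Mast 6:1445, Mast 7:1261 → nearest is Mast 4
(10, -15) — d² to each: Mast 1:74, Mast 2:929, Mast 3:1370, Mast 4:545, Mast 5:1280, Mast 6:866, Mast 7:1210 → nearest is Mast 1
(18, 7) — d² to each: Mast 1:394, Mast 2:785, Mast 3:1370, Mast 4:1637, Mast 5:676, Mast 6:58, Mast 7:482 → nearest is Mast 6
2 of the 7 points have Mast 1 as nearest.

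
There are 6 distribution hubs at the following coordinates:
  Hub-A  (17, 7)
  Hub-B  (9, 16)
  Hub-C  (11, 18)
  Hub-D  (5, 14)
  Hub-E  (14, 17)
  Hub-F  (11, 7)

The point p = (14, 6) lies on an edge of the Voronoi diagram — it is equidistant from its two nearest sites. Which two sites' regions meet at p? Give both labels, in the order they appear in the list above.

Hub-A and Hub-F

Squared distances from p to each site:
d²(p, Hub-A) = (14−17)² + (6−7)² = 9 + 1 = 10
d²(p, Hub-B) = (14−9)² + (6−16)² = 25 + 100 = 125
d²(p, Hub-C) = (14−11)² + (6−18)² = 9 + 144 = 153
d²(p, Hub-D) = (14−5)² + (6−14)² = 81 + 64 = 145
d²(p, Hub-E) = (14−14)² + (6−17)² = 0 + 121 = 121
d²(p, Hub-F) = (14−11)² + (6−7)² = 9 + 1 = 10
p is equidistant from Hub-A and Hub-F (both at squared distance 10), and every other site is strictly farther — so p lies on the Hub-A–Hub-F Voronoi edge.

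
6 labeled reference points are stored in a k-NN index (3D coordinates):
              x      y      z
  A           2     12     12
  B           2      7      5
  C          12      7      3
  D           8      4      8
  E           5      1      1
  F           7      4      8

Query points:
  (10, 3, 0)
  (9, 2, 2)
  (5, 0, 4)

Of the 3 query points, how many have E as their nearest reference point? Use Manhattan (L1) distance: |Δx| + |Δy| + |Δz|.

3

(10, 3, 0) — d to each: A:29, B:17, C:9, D:11, E:8, F:12 → nearest is E
(9, 2, 2) — d to each: A:27, B:15, C:9, D:9, E:6, F:10 → nearest is E
(5, 0, 4) — d to each: A:23, B:11, C:15, D:11, E:4, F:10 → nearest is E
3 of the 3 points have E as nearest.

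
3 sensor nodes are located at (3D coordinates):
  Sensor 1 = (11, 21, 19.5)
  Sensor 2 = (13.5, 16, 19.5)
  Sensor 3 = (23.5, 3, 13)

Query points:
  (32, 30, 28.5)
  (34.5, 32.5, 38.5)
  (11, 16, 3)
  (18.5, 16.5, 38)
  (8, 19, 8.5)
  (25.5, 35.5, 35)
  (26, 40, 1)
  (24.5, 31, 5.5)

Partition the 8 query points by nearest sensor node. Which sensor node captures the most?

Sensor 1

(32, 30, 28.5) — d² to each: Sensor 1:603, Sensor 2:619.25, Sensor 3:1041.5 → nearest is Sensor 1
(34.5, 32.5, 38.5) — d² to each: Sensor 1:1045.5, Sensor 2:1074.25, Sensor 3:1641.5 → nearest is Sensor 1
(11, 16, 3) — d² to each: Sensor 1:297.25, Sensor 2:278.5, Sensor 3:425.25 → nearest is Sensor 2
(18.5, 16.5, 38) — d² to each: Sensor 1:418.75, Sensor 2:367.5, Sensor 3:832.25 → nearest is Sensor 2
(8, 19, 8.5) — d² to each: Sensor 1:134, Sensor 2:160.25, Sensor 3:516.5 → nearest is Sensor 1
(25.5, 35.5, 35) — d² to each: Sensor 1:660.75, Sensor 2:764.5, Sensor 3:1544.25 → nearest is Sensor 1
(26, 40, 1) — d² to each: Sensor 1:928.25, Sensor 2:1074.5, Sensor 3:1519.25 → nearest is Sensor 1
(24.5, 31, 5.5) — d² to each: Sensor 1:478.25, Sensor 2:542, Sensor 3:841.25 → nearest is Sensor 1
Tally — Sensor 1:6, Sensor 2:2. Sensor 1 captures the most (6).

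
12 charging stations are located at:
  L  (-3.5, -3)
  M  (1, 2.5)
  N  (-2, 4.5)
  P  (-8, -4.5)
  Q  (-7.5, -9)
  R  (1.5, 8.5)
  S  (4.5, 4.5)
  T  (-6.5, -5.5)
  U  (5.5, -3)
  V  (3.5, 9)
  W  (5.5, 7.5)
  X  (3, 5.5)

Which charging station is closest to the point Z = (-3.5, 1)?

N

Compare squared distances (the ordering matches that of the actual distances):
|ZL|² = (-3.5−(-3.5))² + (1−(-3))² = 0 + 16 = 16
|ZM|² = (-3.5−1)² + (1−2.5)² = 20.25 + 2.25 = 22.5
|ZN|² = (-3.5−(-2))² + (1−4.5)² = 2.25 + 12.25 = 14.5
|ZP|² = (-3.5−(-8))² + (1−(-4.5))² = 20.25 + 30.25 = 50.5
|ZQ|² = (-3.5−(-7.5))² + (1−(-9))² = 16 + 100 = 116
|ZR|² = (-3.5−1.5)² + (1−8.5)² = 25 + 56.25 = 81.25
|ZS|² = (-3.5−4.5)² + (1−4.5)² = 64 + 12.25 = 76.25
|ZT|² = (-3.5−(-6.5))² + (1−(-5.5))² = 9 + 42.25 = 51.25
|ZU|² = (-3.5−5.5)² + (1−(-3))² = 81 + 16 = 97
|ZV|² = (-3.5−3.5)² + (1−9)² = 49 + 64 = 113
|ZW|² = (-3.5−5.5)² + (1−7.5)² = 81 + 42.25 = 123.25
|ZX|² = (-3.5−3)² + (1−5.5)² = 42.25 + 20.25 = 62.5
The smallest is to N, so Z lies in the Voronoi region of N.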